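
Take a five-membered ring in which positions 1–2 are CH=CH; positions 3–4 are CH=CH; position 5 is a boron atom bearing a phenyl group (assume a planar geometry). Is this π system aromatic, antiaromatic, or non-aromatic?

Antiaromatic

The p orbitals form a continuous loop: every atom in a ring double bond is sp² and brings one electron to the p orbital; the boron has an empty p orbital. The ring is fully conjugated.
Tallying contributions gives 2 × 2 = 4 from the double-bond units + 0 from the B(phenyl) atom = 4.
4 is a 4n count (n = 1), so the planar conjugated ring is antiaromatic.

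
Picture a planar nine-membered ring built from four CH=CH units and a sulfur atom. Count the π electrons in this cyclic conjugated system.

10

Every ring atom contributes a p orbital perpendicular to the ring (the double-bond atoms are sp², each contributing one p electron; the sulfur donates one lone pair from its p orbital), so the π system is cyclic and fully conjugated.
π-electron count: 4 × 2 = 8 from the double-bond units + 2 from the S atom = 10.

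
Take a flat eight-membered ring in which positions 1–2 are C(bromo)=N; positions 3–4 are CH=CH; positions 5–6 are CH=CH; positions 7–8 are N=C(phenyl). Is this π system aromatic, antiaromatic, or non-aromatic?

All ring atoms are sp² and supply a p orbital to the ring (the double-bond atoms are sp², each contributing one p electron; the doubly-bonded nitrogens are pyridine-type — their lone pairs lie in the ring plane, leaving one electron in the p orbital); the conjugation is uninterrupted.
π-electron count: 4 × 2 = 8 from the 4 double-bond units.
8 is a 4n count (n = 2), so the planar conjugated ring is antiaromatic.

Antiaromatic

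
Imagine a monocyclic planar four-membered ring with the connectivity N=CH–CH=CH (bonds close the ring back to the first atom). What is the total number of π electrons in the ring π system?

Every ring atom contributes a p orbital perpendicular to the ring (each doubly-bonded ring atom is sp² with one p-orbital electron; the doubly-bonded nitrogens are pyridine-type — their lone pairs lie in the ring plane, leaving one electron in the p orbital), so the π system is cyclic and fully conjugated.
Adding the contributions, 2 × 2 = 4 from the 2 double-bond units.

4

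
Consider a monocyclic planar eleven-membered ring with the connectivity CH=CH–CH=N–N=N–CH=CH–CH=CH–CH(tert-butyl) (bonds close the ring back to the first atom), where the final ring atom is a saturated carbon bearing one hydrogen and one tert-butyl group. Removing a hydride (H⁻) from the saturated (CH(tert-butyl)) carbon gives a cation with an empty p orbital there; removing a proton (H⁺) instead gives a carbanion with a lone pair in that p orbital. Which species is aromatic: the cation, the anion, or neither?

The cation

In both ions every ring atom is sp² and contributes a p orbital, so both rings are fully conjugated.
Cation: 5 × 2 + 0 = 10 π electrons → 4(2)+2, aromatic.
Anion: 5 × 2 + 2 = 12 π electrons → 4(3), antiaromatic.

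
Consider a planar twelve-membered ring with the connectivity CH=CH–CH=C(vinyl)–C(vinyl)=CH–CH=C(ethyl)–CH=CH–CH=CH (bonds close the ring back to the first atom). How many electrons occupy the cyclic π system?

Every ring atom contributes a p orbital perpendicular to the ring (every atom in a ring double bond is sp² and brings one electron to the p orbital), so the π system is cyclic and fully conjugated.
Tallying contributions gives 6 × 2 = 12 from the 6 double-bond units.

12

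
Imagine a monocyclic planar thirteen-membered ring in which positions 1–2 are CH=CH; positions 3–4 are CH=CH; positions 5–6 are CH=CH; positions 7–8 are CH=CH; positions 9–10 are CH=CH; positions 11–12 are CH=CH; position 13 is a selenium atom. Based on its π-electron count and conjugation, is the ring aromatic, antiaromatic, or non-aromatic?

Aromatic

Every ring atom contributes a p orbital perpendicular to the ring (every atom in a ring double bond is sp² and brings one electron to the p orbital; the selenium donates one lone pair from its p orbital), so the π system is cyclic and fully conjugated.
Adding the contributions, 6 × 2 = 12 from the double-bond units + 2 from the Se atom = 14.
That gives a 4n+2 count (14, n = 3).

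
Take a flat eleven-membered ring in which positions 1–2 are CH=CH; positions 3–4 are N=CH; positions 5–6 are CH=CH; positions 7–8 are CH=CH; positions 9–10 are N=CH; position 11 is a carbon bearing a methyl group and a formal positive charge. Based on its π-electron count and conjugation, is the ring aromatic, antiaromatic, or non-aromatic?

Aromatic

The p orbitals form a continuous loop: every atom in a ring double bond is sp² and brings one electron to the p orbital; each sp² =N– keeps its lone pair in-plane and puts one electron into the π system; the carbocation has an empty p orbital. The ring is fully conjugated.
π-electron count: 5 × 2 = 10 from the double-bond units + 0 from the C(methyl)(+) atom = 10.
That gives a 4n+2 count (10, n = 2).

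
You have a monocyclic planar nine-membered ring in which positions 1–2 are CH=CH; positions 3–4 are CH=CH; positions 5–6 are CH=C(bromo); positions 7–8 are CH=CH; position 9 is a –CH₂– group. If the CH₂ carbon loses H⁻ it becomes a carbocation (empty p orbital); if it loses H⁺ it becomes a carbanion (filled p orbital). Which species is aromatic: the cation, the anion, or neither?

The anion

Both ions have a continuous loop of p orbitals — each ring atom is sp².
Cation: 4 × 2 + 0 = 8 π electrons → 4(2), antiaromatic.
Anion: 4 × 2 + 2 = 10 π electrons → 4(2)+2, aromatic.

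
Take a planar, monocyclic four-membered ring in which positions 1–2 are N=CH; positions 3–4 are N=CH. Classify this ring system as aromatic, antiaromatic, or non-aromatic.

Antiaromatic

Every ring atom contributes a p orbital perpendicular to the ring (every atom in a ring double bond is sp² and brings one electron to the p orbital; each sp² =N– keeps its lone pair in-plane and puts one electron into the π system), so the π system is cyclic and fully conjugated.
π-electron count: 2 × 2 = 4 from the 2 double-bond units.
4 = 4(1); a planar, fully conjugated 4n system is antiaromatic.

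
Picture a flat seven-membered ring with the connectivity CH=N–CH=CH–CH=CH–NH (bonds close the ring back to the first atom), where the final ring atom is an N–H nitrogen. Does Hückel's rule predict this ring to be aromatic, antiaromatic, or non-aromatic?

Every ring atom contributes a p orbital perpendicular to the ring (every atom in a ring double bond is sp² and brings one electron to the p orbital; each sp² =N– keeps its lone pair in-plane and puts one electron into the π system; the pyrrole-type nitrogen donates its lone pair from the p orbital), so the π system is cyclic and fully conjugated.
π-electron count: 3 × 2 = 6 from the double-bond units + 2 from the NH atom = 8.
With 8 = 4·2 π electrons, Hückel's rule classifies the planar ring as antiaromatic.

Antiaromatic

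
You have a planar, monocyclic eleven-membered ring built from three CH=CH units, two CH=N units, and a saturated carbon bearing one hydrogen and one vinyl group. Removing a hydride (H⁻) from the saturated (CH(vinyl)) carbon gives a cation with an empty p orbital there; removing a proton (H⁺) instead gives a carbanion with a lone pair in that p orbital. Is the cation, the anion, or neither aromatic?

The cation

Once that carbon is sp², every ring atom has a p orbital and both ions are fully conjugated.
Cation: 5 × 2 + 0 = 10 π electrons → 4(2)+2, aromatic.
Anion: 5 × 2 + 2 = 12 π electrons → 4(3), antiaromatic.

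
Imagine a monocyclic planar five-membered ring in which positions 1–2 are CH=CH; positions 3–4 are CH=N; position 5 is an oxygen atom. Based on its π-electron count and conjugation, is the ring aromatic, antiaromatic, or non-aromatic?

All ring atoms are sp² and supply a p orbital to the ring (each doubly-bonded ring atom is sp² with one p-orbital electron; each =N– nitrogen is pyridine-type (lone pair in the sp² plane, one electron in the p orbital); the oxygen donates one lone pair from its p orbital); the conjugation is uninterrupted.
π-electron count: 2 × 2 = 4 from the double-bond units + 2 from the O atom = 6.
6 = 4(1) + 2, which satisfies Hückel's 4n+2 rule.

Aromatic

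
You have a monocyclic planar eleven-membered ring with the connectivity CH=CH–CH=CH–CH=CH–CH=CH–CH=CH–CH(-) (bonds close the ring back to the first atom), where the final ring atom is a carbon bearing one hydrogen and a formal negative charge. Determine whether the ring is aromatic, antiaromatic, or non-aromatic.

All ring atoms are sp² and supply a p orbital to the ring (each doubly-bonded ring atom is sp² with one p-orbital electron; the carbanion's lone pair occupies the p orbital); the conjugation is uninterrupted.
Adding the contributions, 5 × 2 = 10 from the double-bond units + 2 from the CH(-) atom = 12.
12 = 4(3); a planar, fully conjugated 4n system is antiaromatic.

Antiaromatic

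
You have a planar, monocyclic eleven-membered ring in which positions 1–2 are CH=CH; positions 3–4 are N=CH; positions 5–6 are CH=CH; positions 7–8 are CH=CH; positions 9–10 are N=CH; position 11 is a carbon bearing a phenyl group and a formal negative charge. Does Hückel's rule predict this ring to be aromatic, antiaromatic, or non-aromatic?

The p orbitals form a continuous loop: the double-bond atoms are sp², each contributing one p electron; each sp² =N– keeps its lone pair in-plane and puts one electron into the π system; the carbanion's lone pair occupies the p orbital. The ring is fully conjugated.
Tallying contributions gives 5 × 2 = 10 from the double-bond units + 2 from the C(phenyl)(-) atom = 12.
A 4n π count (12, n = 3) in a planar conjugated ring means antiaromatic.

Antiaromatic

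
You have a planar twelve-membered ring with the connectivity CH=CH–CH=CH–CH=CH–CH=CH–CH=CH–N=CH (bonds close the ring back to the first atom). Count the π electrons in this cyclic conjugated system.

Every ring atom contributes a p orbital perpendicular to the ring (the double-bond atoms are sp², each contributing one p electron; the doubly-bonded nitrogens are pyridine-type — their lone pairs lie in the ring plane, leaving one electron in the p orbital), so the π system is cyclic and fully conjugated.
π-electron count: 6 × 2 = 12 from the 6 double-bond units.

12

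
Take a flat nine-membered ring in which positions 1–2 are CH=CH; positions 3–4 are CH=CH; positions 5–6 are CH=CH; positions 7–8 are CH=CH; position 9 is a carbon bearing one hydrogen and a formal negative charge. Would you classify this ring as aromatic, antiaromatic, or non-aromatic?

Aromatic

The p orbitals form a continuous loop: each doubly-bonded ring atom is sp² with one p-orbital electron; the carbanion's lone pair occupies the p orbital. The ring is fully conjugated.
π-electron count: 4 × 2 = 8 from the double-bond units + 2 from the CH(-) atom = 10.
That gives a 4n+2 count (10, n = 2).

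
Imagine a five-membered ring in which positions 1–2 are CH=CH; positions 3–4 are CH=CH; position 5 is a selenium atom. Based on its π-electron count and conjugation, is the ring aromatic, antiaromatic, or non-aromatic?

Check conjugation: each doubly-bonded ring atom is sp² with one p-orbital electron; the selenium donates one lone pair from its p orbital — every position has a p orbital, so the cyclic π system is continuous.
π-electron count: 2 × 2 = 4 from the double-bond units + 2 from the Se atom = 6.
With 6 π electrons (n = 1), the Hückel 4n+2 condition holds.
(This ring is selenophene.)

Aromatic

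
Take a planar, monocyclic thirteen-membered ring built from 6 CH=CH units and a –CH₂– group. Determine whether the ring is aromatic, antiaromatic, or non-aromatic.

Non-aromatic

Because the tetrahedral CH₂ carbon is sp³ and has no p orbital in the ring π system at the CH2 position, the π system cannot extend all the way around the ring.
Hückel's rule only applies to fully conjugated rings, so this one is simply non-aromatic.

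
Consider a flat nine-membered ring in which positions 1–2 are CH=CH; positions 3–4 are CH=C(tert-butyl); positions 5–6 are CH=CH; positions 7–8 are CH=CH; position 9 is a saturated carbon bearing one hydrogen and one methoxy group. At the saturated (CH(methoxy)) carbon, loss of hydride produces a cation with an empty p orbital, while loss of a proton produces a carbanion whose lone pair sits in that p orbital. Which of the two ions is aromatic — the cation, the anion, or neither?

The anion

In both ions every ring atom is sp² and contributes a p orbital, so both rings are fully conjugated.
Cation: 4 × 2 + 0 = 8 π electrons → 4(2), antiaromatic.
Anion: 4 × 2 + 2 = 10 π electrons → 4(2)+2, aromatic.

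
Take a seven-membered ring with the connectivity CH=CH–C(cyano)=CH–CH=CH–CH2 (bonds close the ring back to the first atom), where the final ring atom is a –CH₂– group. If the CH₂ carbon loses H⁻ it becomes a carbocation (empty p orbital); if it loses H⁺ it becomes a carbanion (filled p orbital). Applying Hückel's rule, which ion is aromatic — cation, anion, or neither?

In either ion the ring is fully conjugated: every atom, including the new sp² carbon, supplies a p orbital.
Cation: 3 × 2 + 0 = 6 π electrons → 4(1)+2, aromatic.
Anion: 3 × 2 + 2 = 8 π electrons → 4(2), antiaromatic.

The cation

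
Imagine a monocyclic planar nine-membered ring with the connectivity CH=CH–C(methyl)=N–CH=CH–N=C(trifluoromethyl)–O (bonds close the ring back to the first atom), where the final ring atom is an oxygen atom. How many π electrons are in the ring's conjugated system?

10

The p orbitals form a continuous loop: the double-bond atoms are sp², each contributing one p electron; each sp² =N– keeps its lone pair in-plane and puts one electron into the π system; the oxygen donates one lone pair from its p orbital. The ring is fully conjugated.
Tallying contributions gives 4 × 2 = 8 from the double-bond units + 2 from the O atom = 10.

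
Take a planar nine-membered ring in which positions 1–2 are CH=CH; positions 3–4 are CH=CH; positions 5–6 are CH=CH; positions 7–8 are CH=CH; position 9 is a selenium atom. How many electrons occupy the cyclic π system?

All ring atoms are sp² and supply a p orbital to the ring (each doubly-bonded ring atom is sp² with one p-orbital electron; the selenium donates one lone pair from its p orbital); the conjugation is uninterrupted.
Counting π electrons: 4 × 2 = 8 from the double-bond units + 2 from the Se atom = 10.

10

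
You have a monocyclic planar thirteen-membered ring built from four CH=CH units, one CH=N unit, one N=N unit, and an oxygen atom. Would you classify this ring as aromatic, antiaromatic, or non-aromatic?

Aromatic

Check conjugation: each doubly-bonded ring atom is sp² with one p-orbital electron; each =N– nitrogen is pyridine-type (lone pair in the sp² plane, one electron in the p orbital); the oxygen donates one lone pair from its p orbital — every position has a p orbital, so the cyclic π system is continuous.
Adding the contributions, 6 × 2 = 12 from the double-bond units + 2 from the O atom = 14.
That gives a 4n+2 count (14, n = 3).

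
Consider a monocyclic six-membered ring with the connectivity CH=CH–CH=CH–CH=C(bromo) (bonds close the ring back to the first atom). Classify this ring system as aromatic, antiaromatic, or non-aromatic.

All ring atoms are sp² and supply a p orbital to the ring (every atom in a ring double bond is sp² and brings one electron to the p orbital); the conjugation is uninterrupted.
π-electron count: 3 × 2 = 6 from the 3 double-bond units.
6 = 4(1) + 2, which satisfies Hückel's 4n+2 rule.

Aromatic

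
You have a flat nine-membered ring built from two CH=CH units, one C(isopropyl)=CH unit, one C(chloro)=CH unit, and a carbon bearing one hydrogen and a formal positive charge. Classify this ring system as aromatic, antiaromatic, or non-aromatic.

All ring atoms are sp² and supply a p orbital to the ring (every atom in a ring double bond is sp² and brings one electron to the p orbital; the carbocation has an empty p orbital); the conjugation is uninterrupted.
Tallying contributions gives 4 × 2 = 8 from the double-bond units + 0 from the CH(+) atom = 8.
With 8 = 4·2 π electrons, Hückel's rule classifies the planar ring as antiaromatic.

Antiaromatic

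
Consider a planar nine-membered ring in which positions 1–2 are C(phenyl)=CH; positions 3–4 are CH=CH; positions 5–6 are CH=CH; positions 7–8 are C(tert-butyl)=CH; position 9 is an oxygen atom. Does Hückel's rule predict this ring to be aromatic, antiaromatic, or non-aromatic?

All ring atoms are sp² and supply a p orbital to the ring (each doubly-bonded ring atom is sp² with one p-orbital electron; the oxygen donates one lone pair from its p orbital); the conjugation is uninterrupted.
Counting π electrons: 4 × 2 = 8 from the double-bond units + 2 from the O atom = 10.
Since 10 = 4·2 + 2, the ring meets the 4n+2 criterion.

Aromatic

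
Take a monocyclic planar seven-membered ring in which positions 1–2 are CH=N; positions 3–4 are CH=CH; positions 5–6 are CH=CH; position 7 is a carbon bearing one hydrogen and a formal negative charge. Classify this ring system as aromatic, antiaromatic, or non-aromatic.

All ring atoms are sp² and supply a p orbital to the ring (every atom in a ring double bond is sp² and brings one electron to the p orbital; each =N– nitrogen is pyridine-type (lone pair in the sp² plane, one electron in the p orbital); the carbanion's lone pair occupies the p orbital); the conjugation is uninterrupted.
Tallying contributions gives 3 × 2 = 6 from the double-bond units + 2 from the CH(-) atom = 8.
A 4n π count (8, n = 2) in a planar conjugated ring means antiaromatic.

Antiaromatic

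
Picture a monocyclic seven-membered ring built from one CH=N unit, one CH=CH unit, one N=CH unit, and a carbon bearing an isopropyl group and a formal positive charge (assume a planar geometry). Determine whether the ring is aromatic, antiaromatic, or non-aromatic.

The p orbitals form a continuous loop: the double-bond atoms are sp², each contributing one p electron; each =N– nitrogen is pyridine-type (lone pair in the sp² plane, one electron in the p orbital); the carbocation has an empty p orbital. The ring is fully conjugated.
Counting π electrons: 3 × 2 = 6 from the double-bond units + 0 from the C(isopropyl)(+) atom = 6.
With 6 π electrons (n = 1), the Hückel 4n+2 condition holds.

Aromatic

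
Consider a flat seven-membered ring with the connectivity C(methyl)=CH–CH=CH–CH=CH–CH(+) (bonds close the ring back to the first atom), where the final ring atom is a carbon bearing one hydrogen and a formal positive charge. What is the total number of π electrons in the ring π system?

6

The p orbitals form a continuous loop: every atom in a ring double bond is sp² and brings one electron to the p orbital; the carbocation has an empty p orbital. The ring is fully conjugated.
Adding the contributions, 3 × 2 = 6 from the double-bond units + 0 from the CH(+) atom = 6.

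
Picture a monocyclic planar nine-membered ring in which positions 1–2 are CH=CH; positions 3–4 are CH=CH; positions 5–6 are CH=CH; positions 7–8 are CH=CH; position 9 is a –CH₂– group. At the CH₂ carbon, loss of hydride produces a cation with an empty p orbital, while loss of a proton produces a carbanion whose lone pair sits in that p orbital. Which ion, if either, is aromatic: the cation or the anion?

The anion

In both ions every ring atom is sp² and contributes a p orbital, so both rings are fully conjugated.
Cation: 4 × 2 + 0 = 8 π electrons → 4(2), antiaromatic.
Anion: 4 × 2 + 2 = 10 π electrons → 4(2)+2, aromatic.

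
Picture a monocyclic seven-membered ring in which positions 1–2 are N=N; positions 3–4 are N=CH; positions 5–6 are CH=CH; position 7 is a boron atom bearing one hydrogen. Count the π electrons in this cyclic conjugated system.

All ring atoms are sp² and supply a p orbital to the ring (each doubly-bonded ring atom is sp² with one p-orbital electron; each =N– nitrogen is pyridine-type (lone pair in the sp² plane, one electron in the p orbital); the boron has an empty p orbital); the conjugation is uninterrupted.
Counting π electrons: 3 × 2 = 6 from the double-bond units + 0 from the BH atom = 6.

6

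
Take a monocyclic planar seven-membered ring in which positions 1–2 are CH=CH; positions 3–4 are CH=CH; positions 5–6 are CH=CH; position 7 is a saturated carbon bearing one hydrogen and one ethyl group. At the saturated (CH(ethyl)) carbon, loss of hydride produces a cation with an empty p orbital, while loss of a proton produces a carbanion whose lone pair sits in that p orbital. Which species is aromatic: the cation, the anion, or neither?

The cation

In either ion the ring is fully conjugated: every atom, including the new sp² carbon, supplies a p orbital.
Cation: 3 × 2 + 0 = 6 π electrons → 4(1)+2, aromatic.
Anion: 3 × 2 + 2 = 8 π electrons → 4(2), antiaromatic.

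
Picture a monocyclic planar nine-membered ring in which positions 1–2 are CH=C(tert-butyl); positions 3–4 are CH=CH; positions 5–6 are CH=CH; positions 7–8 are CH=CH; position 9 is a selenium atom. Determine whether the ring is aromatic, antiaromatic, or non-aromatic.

Aromatic

Check conjugation: each doubly-bonded ring atom is sp² with one p-orbital electron; the selenium donates one lone pair from its p orbital — every position has a p orbital, so the cyclic π system is continuous.
Counting π electrons: 4 × 2 = 8 from the double-bond units + 2 from the Se atom = 10.
10 = 4(2) + 2, which satisfies Hückel's 4n+2 rule.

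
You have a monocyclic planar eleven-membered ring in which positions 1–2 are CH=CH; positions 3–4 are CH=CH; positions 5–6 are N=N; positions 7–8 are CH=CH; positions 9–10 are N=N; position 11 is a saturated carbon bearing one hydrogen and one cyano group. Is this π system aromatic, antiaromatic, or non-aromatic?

Because that saturated carbon is sp³ and has no p orbital in the ring π system at the CH(cyano) position, the π system cannot extend all the way around the ring.
Hückel's rule only applies to fully conjugated rings, so this one is simply non-aromatic.

Non-aromatic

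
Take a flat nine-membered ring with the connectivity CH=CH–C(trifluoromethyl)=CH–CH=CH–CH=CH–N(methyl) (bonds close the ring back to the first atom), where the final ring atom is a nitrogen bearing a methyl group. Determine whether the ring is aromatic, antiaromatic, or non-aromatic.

Aromatic

Check conjugation: each doubly-bonded ring atom is sp² with one p-orbital electron; the pyrrole-type nitrogen donates its lone pair from the p orbital — every position has a p orbital, so the cyclic π system is continuous.
Adding the contributions, 4 × 2 = 8 from the double-bond units + 2 from the N(methyl) atom = 10.
With 10 π electrons (n = 2), the Hückel 4n+2 condition holds.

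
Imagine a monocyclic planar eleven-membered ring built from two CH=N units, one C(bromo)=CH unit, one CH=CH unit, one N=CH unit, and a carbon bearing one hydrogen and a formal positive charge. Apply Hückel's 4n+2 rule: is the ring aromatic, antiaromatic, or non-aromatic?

Aromatic

The p orbitals form a continuous loop: every atom in a ring double bond is sp² and brings one electron to the p orbital; each =N– nitrogen is pyridine-type (lone pair in the sp² plane, one electron in the p orbital); the carbocation has an empty p orbital. The ring is fully conjugated.
π-electron count: 5 × 2 = 10 from the double-bond units + 0 from the CH(+) atom = 10.
With 10 π electrons (n = 2), the Hückel 4n+2 condition holds.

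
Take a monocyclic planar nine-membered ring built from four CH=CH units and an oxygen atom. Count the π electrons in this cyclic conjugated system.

The p orbitals form a continuous loop: every atom in a ring double bond is sp² and brings one electron to the p orbital; the oxygen donates one lone pair from its p orbital. The ring is fully conjugated.
Adding the contributions, 4 × 2 = 8 from the double-bond units + 2 from the O atom = 10.

10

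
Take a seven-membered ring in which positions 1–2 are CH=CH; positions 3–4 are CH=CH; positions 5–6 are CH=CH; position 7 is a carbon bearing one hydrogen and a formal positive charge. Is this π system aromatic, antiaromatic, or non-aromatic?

The p orbitals form a continuous loop: every atom in a ring double bond is sp² and brings one electron to the p orbital; the carbocation has an empty p orbital. The ring is fully conjugated.
π-electron count: 3 × 2 = 6 from the double-bond units + 0 from the CH(+) atom = 6.
With 6 π electrons (n = 1), the Hückel 4n+2 condition holds.
(This ring is the tropylium cation.)

Aromatic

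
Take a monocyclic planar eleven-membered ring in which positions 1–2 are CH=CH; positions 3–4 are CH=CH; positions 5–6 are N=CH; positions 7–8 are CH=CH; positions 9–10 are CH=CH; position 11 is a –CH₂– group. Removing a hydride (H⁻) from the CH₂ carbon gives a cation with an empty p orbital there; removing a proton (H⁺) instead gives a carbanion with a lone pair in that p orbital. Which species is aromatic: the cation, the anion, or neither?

The cation

In either ion the ring is fully conjugated: every atom, including the new sp² carbon, supplies a p orbital.
Cation: 5 × 2 + 0 = 10 π electrons → 4(2)+2, aromatic.
Anion: 5 × 2 + 2 = 12 π electrons → 4(3), antiaromatic.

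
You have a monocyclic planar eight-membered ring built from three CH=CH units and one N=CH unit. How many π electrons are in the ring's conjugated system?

8

Check conjugation: every atom in a ring double bond is sp² and brings one electron to the p orbital; each sp² =N– keeps its lone pair in-plane and puts one electron into the π system — every position has a p orbital, so the cyclic π system is continuous.
Counting π electrons: 4 × 2 = 8 from the 4 double-bond units.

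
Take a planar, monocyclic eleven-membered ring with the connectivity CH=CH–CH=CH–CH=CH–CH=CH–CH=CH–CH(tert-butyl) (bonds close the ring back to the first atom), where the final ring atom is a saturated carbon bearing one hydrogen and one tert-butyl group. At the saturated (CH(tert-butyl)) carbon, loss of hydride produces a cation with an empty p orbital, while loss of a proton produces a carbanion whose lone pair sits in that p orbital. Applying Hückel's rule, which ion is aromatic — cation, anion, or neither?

The cation

In both ions every ring atom is sp² and contributes a p orbital, so both rings are fully conjugated.
Cation: 5 × 2 + 0 = 10 π electrons → 4(2)+2, aromatic.
Anion: 5 × 2 + 2 = 12 π electrons → 4(3), antiaromatic.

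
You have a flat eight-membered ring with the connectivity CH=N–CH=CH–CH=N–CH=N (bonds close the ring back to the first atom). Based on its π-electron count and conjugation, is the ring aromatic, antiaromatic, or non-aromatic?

All ring atoms are sp² and supply a p orbital to the ring (the double-bond atoms are sp², each contributing one p electron; each =N– nitrogen is pyridine-type (lone pair in the sp² plane, one electron in the p orbital)); the conjugation is uninterrupted.
Counting π electrons: 4 × 2 = 8 from the 4 double-bond units.
A 4n π count (8, n = 2) in a planar conjugated ring means antiaromatic.

Antiaromatic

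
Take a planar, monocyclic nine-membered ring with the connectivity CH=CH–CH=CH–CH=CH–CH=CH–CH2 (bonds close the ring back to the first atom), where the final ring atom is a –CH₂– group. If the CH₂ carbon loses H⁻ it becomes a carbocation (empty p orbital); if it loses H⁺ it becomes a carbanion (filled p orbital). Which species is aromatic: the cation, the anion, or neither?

Once that carbon is sp², every ring atom has a p orbital and both ions are fully conjugated.
Cation: 4 × 2 + 0 = 8 π electrons → 4(2), antiaromatic.
Anion: 4 × 2 + 2 = 10 π electrons → 4(2)+2, aromatic.

The anion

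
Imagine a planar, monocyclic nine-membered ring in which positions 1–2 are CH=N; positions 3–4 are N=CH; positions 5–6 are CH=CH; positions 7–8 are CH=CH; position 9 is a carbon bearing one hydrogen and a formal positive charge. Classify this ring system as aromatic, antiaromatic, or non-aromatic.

Antiaromatic

Every ring atom contributes a p orbital perpendicular to the ring (each doubly-bonded ring atom is sp² with one p-orbital electron; each sp² =N– keeps its lone pair in-plane and puts one electron into the π system; the carbocation has an empty p orbital), so the π system is cyclic and fully conjugated.
Adding the contributions, 4 × 2 = 8 from the double-bond units + 0 from the CH(+) atom = 8.
With 8 = 4·2 π electrons, Hückel's rule classifies the planar ring as antiaromatic.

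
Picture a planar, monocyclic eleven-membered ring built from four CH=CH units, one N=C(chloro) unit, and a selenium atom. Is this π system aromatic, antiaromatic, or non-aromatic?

Antiaromatic

All ring atoms are sp² and supply a p orbital to the ring (each doubly-bonded ring atom is sp² with one p-orbital electron; the doubly-bonded nitrogens are pyridine-type — their lone pairs lie in the ring plane, leaving one electron in the p orbital; the selenium donates one lone pair from its p orbital); the conjugation is uninterrupted.
Counting π electrons: 5 × 2 = 10 from the double-bond units + 2 from the Se atom = 12.
12 is a 4n count (n = 3), so the planar conjugated ring is antiaromatic.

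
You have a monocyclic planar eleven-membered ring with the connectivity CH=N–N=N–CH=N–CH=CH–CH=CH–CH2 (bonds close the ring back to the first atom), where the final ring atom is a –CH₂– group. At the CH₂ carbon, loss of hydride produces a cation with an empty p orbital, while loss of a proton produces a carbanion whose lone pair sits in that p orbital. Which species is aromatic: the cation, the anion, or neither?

Both ions have a continuous loop of p orbitals — each ring atom is sp².
Cation: 5 × 2 + 0 = 10 π electrons → 4(2)+2, aromatic.
Anion: 5 × 2 + 2 = 12 π electrons → 4(3), antiaromatic.

The cation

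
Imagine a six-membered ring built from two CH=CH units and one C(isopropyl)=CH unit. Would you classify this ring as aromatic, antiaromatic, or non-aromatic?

All ring atoms are sp² and supply a p orbital to the ring (the double-bond atoms are sp², each contributing one p electron); the conjugation is uninterrupted.
π-electron count: 3 × 2 = 6 from the 3 double-bond units.
With 6 π electrons (n = 1), the Hückel 4n+2 condition holds.

Aromatic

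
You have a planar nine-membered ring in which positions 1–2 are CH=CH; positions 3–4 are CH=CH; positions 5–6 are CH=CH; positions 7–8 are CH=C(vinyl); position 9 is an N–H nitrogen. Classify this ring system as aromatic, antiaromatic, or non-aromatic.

Aromatic

Check conjugation: every atom in a ring double bond is sp² and brings one electron to the p orbital; the pyrrole-type nitrogen donates its lone pair from the p orbital — every position has a p orbital, so the cyclic π system is continuous.
Tallying contributions gives 4 × 2 = 8 from the double-bond units + 2 from the NH atom = 10.
Since 10 = 4·2 + 2, the ring meets the 4n+2 criterion.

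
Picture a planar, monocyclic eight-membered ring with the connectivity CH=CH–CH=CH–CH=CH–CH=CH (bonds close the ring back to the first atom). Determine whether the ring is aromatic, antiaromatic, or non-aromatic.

Antiaromatic

All ring atoms are sp² and supply a p orbital to the ring (each doubly-bonded ring atom is sp² with one p-orbital electron); the conjugation is uninterrupted.
π-electron count: 4 × 2 = 8 from the 4 double-bond units.
8 = 4(2); a planar, fully conjugated 4n system is antiaromatic.
This is cyclooctatetraene.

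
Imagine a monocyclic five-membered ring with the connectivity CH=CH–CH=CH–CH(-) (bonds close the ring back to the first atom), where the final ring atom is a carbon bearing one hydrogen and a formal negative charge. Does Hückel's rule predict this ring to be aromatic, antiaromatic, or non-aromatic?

The p orbitals form a continuous loop: every atom in a ring double bond is sp² and brings one electron to the p orbital; the carbanion's lone pair occupies the p orbital. The ring is fully conjugated.
Tallying contributions gives 2 × 2 = 4 from the double-bond units + 2 from the CH(-) atom = 6.
With 6 π electrons (n = 1), the Hückel 4n+2 condition holds.

Aromatic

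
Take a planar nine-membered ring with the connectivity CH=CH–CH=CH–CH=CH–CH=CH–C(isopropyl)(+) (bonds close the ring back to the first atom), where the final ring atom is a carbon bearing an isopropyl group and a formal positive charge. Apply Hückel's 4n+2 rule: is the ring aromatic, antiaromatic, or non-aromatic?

Antiaromatic

Check conjugation: each doubly-bonded ring atom is sp² with one p-orbital electron; the carbocation has an empty p orbital — every position has a p orbital, so the cyclic π system is continuous.
Counting π electrons: 4 × 2 = 8 from the double-bond units + 0 from the C(isopropyl)(+) atom = 8.
8 = 4(2); a planar, fully conjugated 4n system is antiaromatic.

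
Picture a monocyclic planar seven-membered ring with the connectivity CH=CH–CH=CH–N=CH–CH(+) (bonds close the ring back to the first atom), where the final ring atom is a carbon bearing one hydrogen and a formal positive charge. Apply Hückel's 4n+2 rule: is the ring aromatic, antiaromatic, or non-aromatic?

Check conjugation: every atom in a ring double bond is sp² and brings one electron to the p orbital; each =N– nitrogen is pyridine-type (lone pair in the sp² plane, one electron in the p orbital); the carbocation has an empty p orbital — every position has a p orbital, so the cyclic π system is continuous.
Counting π electrons: 3 × 2 = 6 from the double-bond units + 0 from the CH(+) atom = 6.
6 = 4(1) + 2, which satisfies Hückel's 4n+2 rule.

Aromatic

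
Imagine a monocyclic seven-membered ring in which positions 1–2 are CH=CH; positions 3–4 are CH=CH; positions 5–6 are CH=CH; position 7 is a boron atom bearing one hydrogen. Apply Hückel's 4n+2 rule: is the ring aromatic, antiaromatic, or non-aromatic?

Every ring atom contributes a p orbital perpendicular to the ring (every atom in a ring double bond is sp² and brings one electron to the p orbital; the boron has an empty p orbital), so the π system is cyclic and fully conjugated.
Counting π electrons: 3 × 2 = 6 from the double-bond units + 0 from the BH atom = 6.
That gives a 4n+2 count (6, n = 1).

Aromatic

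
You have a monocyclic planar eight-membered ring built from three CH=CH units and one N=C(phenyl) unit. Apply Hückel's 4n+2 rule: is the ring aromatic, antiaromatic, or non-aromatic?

Antiaromatic

All ring atoms are sp² and supply a p orbital to the ring (each doubly-bonded ring atom is sp² with one p-orbital electron; each sp² =N– keeps its lone pair in-plane and puts one electron into the π system); the conjugation is uninterrupted.
Tallying contributions gives 4 × 2 = 8 from the 4 double-bond units.
A 4n π count (8, n = 2) in a planar conjugated ring means antiaromatic.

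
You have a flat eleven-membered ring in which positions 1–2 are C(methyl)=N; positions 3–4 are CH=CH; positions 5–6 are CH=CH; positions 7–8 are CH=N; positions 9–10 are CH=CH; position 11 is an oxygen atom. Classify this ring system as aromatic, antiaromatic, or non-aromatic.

The p orbitals form a continuous loop: each doubly-bonded ring atom is sp² with one p-orbital electron; each =N– nitrogen is pyridine-type (lone pair in the sp² plane, one electron in the p orbital); the oxygen donates one lone pair from its p orbital. The ring is fully conjugated.
Tallying contributions gives 5 × 2 = 10 from the double-bond units + 2 from the O atom = 12.
12 is a 4n count (n = 3), so the planar conjugated ring is antiaromatic.

Antiaromatic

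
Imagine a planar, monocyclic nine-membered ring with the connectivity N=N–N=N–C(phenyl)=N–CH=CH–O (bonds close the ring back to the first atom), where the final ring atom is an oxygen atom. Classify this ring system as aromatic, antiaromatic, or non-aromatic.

Aromatic

Every ring atom contributes a p orbital perpendicular to the ring (each doubly-bonded ring atom is sp² with one p-orbital electron; each =N– nitrogen is pyridine-type (lone pair in the sp² plane, one electron in the p orbital); the oxygen donates one lone pair from its p orbital), so the π system is cyclic and fully conjugated.
Tallying contributions gives 4 × 2 = 8 from the double-bond units + 2 from the O atom = 10.
That gives a 4n+2 count (10, n = 2).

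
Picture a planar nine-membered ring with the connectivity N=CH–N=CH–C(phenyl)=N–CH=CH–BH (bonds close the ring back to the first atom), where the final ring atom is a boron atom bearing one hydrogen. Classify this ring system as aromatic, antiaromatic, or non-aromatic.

Antiaromatic

Every ring atom contributes a p orbital perpendicular to the ring (each doubly-bonded ring atom is sp² with one p-orbital electron; each =N– nitrogen is pyridine-type (lone pair in the sp² plane, one electron in the p orbital); the boron has an empty p orbital), so the π system is cyclic and fully conjugated.
π-electron count: 4 × 2 = 8 from the double-bond units + 0 from the BH atom = 8.
8 = 4(2); a planar, fully conjugated 4n system is antiaromatic.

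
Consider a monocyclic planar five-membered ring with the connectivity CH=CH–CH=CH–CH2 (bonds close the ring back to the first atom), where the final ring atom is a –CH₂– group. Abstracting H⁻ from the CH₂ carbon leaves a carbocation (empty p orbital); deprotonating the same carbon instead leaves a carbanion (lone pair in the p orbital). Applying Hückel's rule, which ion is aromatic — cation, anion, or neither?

In both ions every ring atom is sp² and contributes a p orbital, so both rings are fully conjugated.
Cation: 2 × 2 + 0 = 4 π electrons → 4(1), antiaromatic.
Anion: 2 × 2 + 2 = 6 π electrons → 4(1)+2, aromatic.

The anion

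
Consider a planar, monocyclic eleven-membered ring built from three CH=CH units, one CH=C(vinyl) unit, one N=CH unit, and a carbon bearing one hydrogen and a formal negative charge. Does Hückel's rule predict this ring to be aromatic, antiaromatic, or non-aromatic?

The p orbitals form a continuous loop: the double-bond atoms are sp², each contributing one p electron; each =N– nitrogen is pyridine-type (lone pair in the sp² plane, one electron in the p orbital); the carbanion's lone pair occupies the p orbital. The ring is fully conjugated.
Counting π electrons: 5 × 2 = 10 from the double-bond units + 2 from the CH(-) atom = 12.
12 = 4(3); a planar, fully conjugated 4n system is antiaromatic.

Antiaromatic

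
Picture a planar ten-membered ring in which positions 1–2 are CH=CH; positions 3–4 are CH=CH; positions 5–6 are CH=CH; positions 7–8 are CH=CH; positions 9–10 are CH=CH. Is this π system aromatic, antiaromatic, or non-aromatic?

Aromatic

All ring atoms are sp² and supply a p orbital to the ring (every atom in a ring double bond is sp² and brings one electron to the p orbital); the conjugation is uninterrupted.
Tallying contributions gives 5 × 2 = 10 from the 5 double-bond units.
That gives a 4n+2 count (10, n = 2).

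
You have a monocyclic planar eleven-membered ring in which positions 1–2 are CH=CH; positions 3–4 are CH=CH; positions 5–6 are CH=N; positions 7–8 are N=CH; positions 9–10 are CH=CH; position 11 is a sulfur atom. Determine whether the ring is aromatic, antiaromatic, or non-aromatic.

Antiaromatic

Check conjugation: the double-bond atoms are sp², each contributing one p electron; the doubly-bonded nitrogens are pyridine-type — their lone pairs lie in the ring plane, leaving one electron in the p orbital; the sulfur donates one lone pair from its p orbital — every position has a p orbital, so the cyclic π system is continuous.
π-electron count: 5 × 2 = 10 from the double-bond units + 2 from the S atom = 12.
A 4n π count (12, n = 3) in a planar conjugated ring means antiaromatic.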